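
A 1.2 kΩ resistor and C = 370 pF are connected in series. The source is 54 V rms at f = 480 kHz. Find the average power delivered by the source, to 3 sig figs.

1.56 W

ω = 2πf = 3.016e+06 rad/s
X_C = 1/(ωC) = 896 Ω
Z = 1200 − j896 Ω
|Z| = √(1200² + 896²) = 1500 Ω
∠Z = arctan(-896/1200) = -36.8°
I = V/|Z| = 36.1 mA
P = VI cos φ = 54 × 0.0361 × cos(-36.8°) = 1.56 W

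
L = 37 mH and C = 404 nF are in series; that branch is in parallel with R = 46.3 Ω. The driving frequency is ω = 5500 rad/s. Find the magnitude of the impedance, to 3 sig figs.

X_L = ωL = 204 Ω
X_C = 1/(ωC) = 450 Ω
Branch 1: Z₁ = R = 46.3 Ω
Branch 2 (series LC): Z₂ = j(X_L − X_C) = −j247 Ω
Parallel: Z = Z₁Z₂/(Z₁+Z₂), |Z| = 45.5 Ω, ∠Z = -10.6°

45.5 Ω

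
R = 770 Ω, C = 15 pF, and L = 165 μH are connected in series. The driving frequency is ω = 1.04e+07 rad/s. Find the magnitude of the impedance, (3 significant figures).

X_L = ωL = 1720 Ω
X_C = 1/(ωC) = 6410 Ω
Net reactance X = X_L − X_C = -4690 Ω
Z = 770 − j4690 Ω
|Z| = √(770² + 4690²) = 4760 Ω

4760 Ω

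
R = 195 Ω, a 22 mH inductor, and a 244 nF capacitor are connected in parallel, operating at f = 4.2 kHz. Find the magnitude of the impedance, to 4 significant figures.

143.5 Ω

ω = 2πf = 26390 rad/s
X_L = ωL = 580.6 Ω
X_C = 1/(ωC) = 155.3 Ω
Parallel: admittances add. Y = 1/R + 1/(jωL) + jωC
Y = (0.005128 + j0.004717) S
|Y| = 0.006967 S → |Z| = 1/|Y| = 143.5 Ω, ∠Z = −∠Y = -42.61°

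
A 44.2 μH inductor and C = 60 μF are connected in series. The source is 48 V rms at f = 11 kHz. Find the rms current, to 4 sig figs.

17.06 A

ω = 2πf = 69120 rad/s
X_L = ωL = 3.055 Ω
X_C = 1/(ωC) = 0.2411 Ω
Net reactance X = X_L − X_C = 2.814 Ω
Z = j2.814 Ω
|Z| = √(0² + 2.814²) = 2.814 Ω
I = V/|Z| = 48/2.814 = 17.06 A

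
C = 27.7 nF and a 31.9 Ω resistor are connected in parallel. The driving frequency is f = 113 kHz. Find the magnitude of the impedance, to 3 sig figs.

27.0 Ω

ω = 2πf = 710000 rad/s
X_C = 1/(ωC) = 50.8 Ω
Parallel: admittances add. Y = 1/R + jωC
Y = (0.0313 + j0.0197) S
|Y| = 0.0370 S → |Z| = 1/|Y| = 27.0 Ω, ∠Z = −∠Y = -32.1°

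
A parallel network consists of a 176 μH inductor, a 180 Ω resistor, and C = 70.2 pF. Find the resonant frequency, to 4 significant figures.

1.432 MHz

ω₀ = 1/√(LC) = 1/√(0.000176 × 7.02e-11) = 8.997e+06 rad/s
f₀ = ω₀/(2π) = 1.432 MHz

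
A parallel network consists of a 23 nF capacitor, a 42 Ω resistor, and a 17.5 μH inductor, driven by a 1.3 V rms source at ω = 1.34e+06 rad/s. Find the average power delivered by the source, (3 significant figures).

X_L = ωL = 23.4 Ω
X_C = 1/(ωC) = 32.4 Ω
Parallel: admittances add. Y = 1/R + 1/(jωL) + jωC
Y = (0.0238 − j0.0118) S
|Y| = 0.0266 S → |Z| = 1/|Y| = 37.6 Ω, ∠Z = −∠Y = 26.4°
I = V/|Z| = 34.6 mA
P = VI cos φ = 1.3 × 0.0346 × cos(26.4°) = 40.2 mW

40.2 mW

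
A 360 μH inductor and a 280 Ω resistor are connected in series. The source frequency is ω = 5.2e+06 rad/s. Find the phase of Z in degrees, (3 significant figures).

X_L = ωL = 1870 Ω
Z = 280 + j1870 Ω
|Z| = √(280² + 1870²) = 1890 Ω
∠Z = arctan(1870/280) = 81.5°

81.5°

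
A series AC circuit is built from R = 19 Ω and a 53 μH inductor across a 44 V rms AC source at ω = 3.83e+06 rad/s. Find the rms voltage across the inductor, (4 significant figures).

X_L = ωL = 203.0 Ω
Z = 19.00 + j203.0 Ω
|Z| = √(19.00² + 203.0²) = 203.9 Ω
I = V/|Z| = 215.8 mA
V_L = I·|Z_L| = 0.2158 × 203.0 = 43.81 V

43.81 V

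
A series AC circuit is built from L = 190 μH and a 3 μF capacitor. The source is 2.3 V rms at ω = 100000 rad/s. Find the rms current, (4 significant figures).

146.8 mA

X_L = ωL = 19.00 Ω
X_C = 1/(ωC) = 3.333 Ω
Net reactance X = X_L − X_C = 15.67 Ω
Z = j15.67 Ω
|Z| = √(0² + 15.67²) = 15.67 Ω
I = V/|Z| = 2.3/15.67 = 146.8 mA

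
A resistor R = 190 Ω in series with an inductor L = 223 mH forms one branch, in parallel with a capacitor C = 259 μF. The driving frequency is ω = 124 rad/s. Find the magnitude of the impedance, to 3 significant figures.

X_L = ωL = 27.7 Ω
X_C = 1/(ωC) = 31.1 Ω
Branch 1 (R+jX_L): Z₁ = 190 + j27.7 Ω, |Z₁| = 192 Ω
Branch 2 (−jX_C): Z₂ = −j31.1 Ω
Parallel: Z = Z₁Z₂/(Z₁+Z₂), |Z| = 31.5 Ω, ∠Z = -80.7°

31.5 Ω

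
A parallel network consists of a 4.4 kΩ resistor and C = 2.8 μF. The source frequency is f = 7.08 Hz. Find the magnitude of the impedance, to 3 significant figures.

3860 Ω

ω = 2πf = 44.48 rad/s
X_C = 1/(ωC) = 8030 Ω
Parallel: admittances add. Y = 1/R + jωC
Y = (0.000227 + j0.000125) S
|Y| = 0.000259 S → |Z| = 1/|Y| = 3860 Ω, ∠Z = −∠Y = -28.7°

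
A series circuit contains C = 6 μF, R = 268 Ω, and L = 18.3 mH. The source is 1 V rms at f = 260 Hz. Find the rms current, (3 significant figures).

ω = 2πf = 1634 rad/s
X_L = ωL = 29.9 Ω
X_C = 1/(ωC) = 102 Ω
Net reactance X = X_L − X_C = -72.1 Ω
Z = 268 − j72.1 Ω
|Z| = √(268² + 72.1²) = 278 Ω
I = V/|Z| = 1/278 = 3.60 mA

3.60 mA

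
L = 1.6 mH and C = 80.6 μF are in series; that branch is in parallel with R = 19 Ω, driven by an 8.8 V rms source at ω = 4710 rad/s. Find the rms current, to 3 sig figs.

1.85 A

X_L = ωL = 7.54 Ω
X_C = 1/(ωC) = 2.63 Ω
Branch 1: Z₁ = R = 19.0 Ω
Branch 2 (series LC): Z₂ = j(X_L − X_C) = j4.90 Ω
Parallel: Z = Z₁Z₂/(Z₁+Z₂), |Z| = 4.75 Ω, ∠Z = 75.5°
I = V/|Z| = 8.8/4.75 = 1.85 A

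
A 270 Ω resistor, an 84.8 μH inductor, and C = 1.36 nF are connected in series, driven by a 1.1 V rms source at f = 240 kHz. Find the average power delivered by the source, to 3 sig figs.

ω = 2πf = 1.508e+06 rad/s
X_L = ωL = 128 Ω
X_C = 1/(ωC) = 488 Ω
Net reactance X = X_L − X_C = -360 Ω
Z = 270 − j360 Ω
|Z| = √(270² + 360²) = 450 Ω
∠Z = arctan(-360/270) = -53.1°
I = V/|Z| = 2.45 mA
P = VI cos φ = 1.1 × 0.00245 × cos(-53.1°) = 1.61 mW

1.61 mW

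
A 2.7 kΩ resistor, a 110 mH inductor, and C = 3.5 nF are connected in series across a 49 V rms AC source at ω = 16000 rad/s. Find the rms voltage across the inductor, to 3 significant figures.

X_L = ωL = 1760 Ω
X_C = 1/(ωC) = 17900 Ω
Net reactance X = X_L − X_C = -16100 Ω
Z = 2700 − j16100 Ω
|Z| = √(2700² + 16100²) = 16300 Ω
I = V/|Z| = 3.00 mA
V_L = I·|Z_L| = 0.00300 × 1760 = 5.28 V

5.28 V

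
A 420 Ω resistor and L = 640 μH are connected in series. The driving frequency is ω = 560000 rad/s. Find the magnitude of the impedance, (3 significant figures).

X_L = ωL = 358 Ω
Z = 420 + j358 Ω
|Z| = √(420² + 358²) = 552 Ω

552 Ω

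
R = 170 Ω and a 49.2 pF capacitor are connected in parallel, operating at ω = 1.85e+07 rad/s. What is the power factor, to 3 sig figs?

X_C = 1/(ωC) = 1100 Ω
Parallel: admittances add. Y = 1/R + jωC
Y = (0.00588 + j0.000910) S
|Y| = 0.00595 S → |Z| = 1/|Y| = 168 Ω, ∠Z = −∠Y = -8.80°
cos φ = cos(-8.80°) = 0.988

0.988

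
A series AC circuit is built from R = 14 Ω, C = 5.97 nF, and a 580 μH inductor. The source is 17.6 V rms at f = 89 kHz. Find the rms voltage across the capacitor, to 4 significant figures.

185.1 V

ω = 2πf = 559200 rad/s
X_L = ωL = 324.3 Ω
X_C = 1/(ωC) = 299.5 Ω
Net reactance X = X_L − X_C = 24.80 Ω
Z = 14.00 + j24.80 Ω
|Z| = √(14.00² + 24.80²) = 28.48 Ω
I = V/|Z| = 618.1 mA
V_C = I·|Z_C| = 0.6181 × 299.5 = 185.1 V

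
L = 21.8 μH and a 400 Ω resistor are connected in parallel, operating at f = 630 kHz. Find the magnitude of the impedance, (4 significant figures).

84.35 Ω

ω = 2πf = 3.958e+06 rad/s
X_L = ωL = 86.29 Ω
Parallel: admittances add. Y = 1/R + 1/(jωL)
Y = (0.002500 − j0.01159) S
|Y| = 0.01185 S → |Z| = 1/|Y| = 84.35 Ω, ∠Z = −∠Y = 77.83°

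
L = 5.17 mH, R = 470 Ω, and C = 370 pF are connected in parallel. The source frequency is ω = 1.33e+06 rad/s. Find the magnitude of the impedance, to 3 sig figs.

X_L = ωL = 6880 Ω
X_C = 1/(ωC) = 2030 Ω
Parallel: admittances add. Y = 1/R + 1/(jωL) + jωC
Y = (0.00213 + j0.000347) S
|Y| = 0.00216 S → |Z| = 1/|Y| = 464 Ω, ∠Z = −∠Y = -9.25°

464 Ω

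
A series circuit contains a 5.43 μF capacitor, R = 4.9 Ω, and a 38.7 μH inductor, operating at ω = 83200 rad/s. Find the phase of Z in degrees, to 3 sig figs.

11.6°

X_L = ωL = 3.22 Ω
X_C = 1/(ωC) = 2.21 Ω
Net reactance X = X_L − X_C = 1.01 Ω
Z = 4.90 + j1.01 Ω
|Z| = √(4.90² + 1.01²) = 5.00 Ω
∠Z = arctan(1.01/4.90) = 11.6°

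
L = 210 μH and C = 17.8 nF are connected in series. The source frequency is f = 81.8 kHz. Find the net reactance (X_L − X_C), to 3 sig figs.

-1.37 Ω

ω = 2πf = 514000 rad/s
X_L = ωL = 108 Ω
X_C = 1/(ωC) = 109 Ω
X = 108 − 109 = -1.37 Ω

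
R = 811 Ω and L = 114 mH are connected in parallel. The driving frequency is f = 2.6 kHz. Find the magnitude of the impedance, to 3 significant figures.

ω = 2πf = 16340 rad/s
X_L = ωL = 1860 Ω
Parallel: admittances add. Y = 1/R + 1/(jωL)
Y = (0.00123 − j0.000537) S
|Y| = 0.00134 S → |Z| = 1/|Y| = 744 Ω, ∠Z = −∠Y = 23.5°

744 Ω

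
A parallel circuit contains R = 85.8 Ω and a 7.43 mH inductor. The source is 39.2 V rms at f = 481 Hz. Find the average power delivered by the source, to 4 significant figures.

ω = 2πf = 3022 rad/s
X_L = ωL = 22.46 Ω
Parallel: admittances add. Y = 1/R + 1/(jωL)
Y = (0.01166 − j0.04453) S
|Y| = 0.04603 S → |Z| = 1/|Y| = 21.72 Ω, ∠Z = −∠Y = 75.33°
I = V/|Z| = 1.805 A
P = VI cos φ = 39.2 × 1.805 × cos(75.33°) = 17.91 W

17.91 W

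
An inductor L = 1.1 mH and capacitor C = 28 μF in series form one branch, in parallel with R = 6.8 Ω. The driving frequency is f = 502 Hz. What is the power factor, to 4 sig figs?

ω = 2πf = 3154 rad/s
X_L = ωL = 3.470 Ω
X_C = 1/(ωC) = 11.32 Ω
Branch 1: Z₁ = R = 6.800 Ω
Branch 2 (series LC): Z₂ = j(X_L − X_C) = −j7.853 Ω
Parallel: Z = Z₁Z₂/(Z₁+Z₂), |Z| = 5.141 Ω, ∠Z = -40.89°
cos φ = cos(-40.89°) = 0.7560

0.7560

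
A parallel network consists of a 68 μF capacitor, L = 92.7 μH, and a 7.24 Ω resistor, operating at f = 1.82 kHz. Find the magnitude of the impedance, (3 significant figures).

ω = 2πf = 11440 rad/s
X_L = ωL = 1.06 Ω
X_C = 1/(ωC) = 1.29 Ω
Parallel: admittances add. Y = 1/R + 1/(jωL) + jωC
Y = (0.138 − j0.166) S
|Y| = 0.216 S → |Z| = 1/|Y| = 4.64 Ω, ∠Z = −∠Y = 50.2°

4.64 Ω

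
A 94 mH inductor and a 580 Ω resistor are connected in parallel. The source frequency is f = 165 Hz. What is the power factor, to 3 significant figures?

ω = 2πf = 1037 rad/s
X_L = ωL = 97.5 Ω
Parallel: admittances add. Y = 1/R + 1/(jωL)
Y = (0.00172 − j0.0103) S
|Y| = 0.0104 S → |Z| = 1/|Y| = 96.1 Ω, ∠Z = −∠Y = 80.5°
cos φ = cos(80.5°) = 0.166

0.166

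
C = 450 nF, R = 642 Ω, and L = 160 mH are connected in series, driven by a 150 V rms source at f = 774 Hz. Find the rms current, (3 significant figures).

ω = 2πf = 4863 rad/s
X_L = ωL = 778 Ω
X_C = 1/(ωC) = 457 Ω
Net reactance X = X_L − X_C = 321 Ω
Z = 642 + j321 Ω
|Z| = √(642² + 321²) = 718 Ω
I = V/|Z| = 150/718 = 209 mA

209 mA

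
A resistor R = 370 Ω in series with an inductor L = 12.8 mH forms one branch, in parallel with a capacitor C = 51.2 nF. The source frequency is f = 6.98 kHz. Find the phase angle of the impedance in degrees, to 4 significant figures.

ω = 2πf = 43860 rad/s
X_L = ωL = 561.4 Ω
X_C = 1/(ωC) = 445.3 Ω
Branch 1 (R+jX_L): Z₁ = 370.0 + j561.4 Ω, |Z₁| = 672.3 Ω
Branch 2 (−jX_C): Z₂ = −j445.3 Ω
Parallel: Z = Z₁Z₂/(Z₁+Z₂), |Z| = 772.2 Ω, ∠Z = -50.80°

-50.80°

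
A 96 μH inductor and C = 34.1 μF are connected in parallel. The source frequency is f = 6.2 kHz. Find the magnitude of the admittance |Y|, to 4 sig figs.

1.061 S

ω = 2πf = 38960 rad/s
X_L = ωL = 3.740 Ω
X_C = 1/(ωC) = 0.7528 Ω
Parallel: admittances add. Y = 1/(jωL) + jωC
Y = (0 + j1.061) S
|Y| = 1.061 S → |Z| = 1/|Y| = 0.9425 Ω, ∠Z = −∠Y = -90.00°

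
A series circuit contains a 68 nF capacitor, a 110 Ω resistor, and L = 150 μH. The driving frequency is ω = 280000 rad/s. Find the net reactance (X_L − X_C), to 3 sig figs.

-10.5 Ω

X_L = ωL = 42.0 Ω
X_C = 1/(ωC) = 52.5 Ω
X = 42.0 − 52.5 = -10.5 Ω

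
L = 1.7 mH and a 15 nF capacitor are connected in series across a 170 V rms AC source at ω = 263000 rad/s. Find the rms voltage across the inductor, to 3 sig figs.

393 V

X_L = ωL = 447 Ω
X_C = 1/(ωC) = 253 Ω
Net reactance X = X_L − X_C = 194 Ω
Z = j194 Ω
|Z| = √(0² + 194²) = 194 Ω
I = V/|Z| = 878 mA
V_L = I·|Z_L| = 0.878 × 447 = 393 V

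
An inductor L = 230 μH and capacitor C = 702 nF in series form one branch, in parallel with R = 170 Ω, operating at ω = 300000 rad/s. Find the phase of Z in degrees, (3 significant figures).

X_L = ωL = 69.0 Ω
X_C = 1/(ωC) = 4.75 Ω
Branch 1: Z₁ = R = 170 Ω
Branch 2 (series LC): Z₂ = j(X_L − X_C) = j64.3 Ω
Parallel: Z = Z₁Z₂/(Z₁+Z₂), |Z| = 60.1 Ω, ∠Z = 69.3°

69.3°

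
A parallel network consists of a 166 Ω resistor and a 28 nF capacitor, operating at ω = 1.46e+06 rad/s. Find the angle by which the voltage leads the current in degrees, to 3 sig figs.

X_C = 1/(ωC) = 24.5 Ω
Parallel: admittances add. Y = 1/R + jωC
Y = (0.00602 + j0.0409) S
|Y| = 0.0413 S → |Z| = 1/|Y| = 24.2 Ω, ∠Z = −∠Y = -81.6°

-81.6°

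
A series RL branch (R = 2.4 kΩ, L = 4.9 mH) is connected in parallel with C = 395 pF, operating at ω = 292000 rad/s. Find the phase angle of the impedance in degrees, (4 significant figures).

12.46°

X_L = ωL = 1431 Ω
X_C = 1/(ωC) = 8670 Ω
Branch 1 (R+jX_L): Z₁ = 2400 + j1431 Ω, |Z₁| = 2794 Ω
Branch 2 (−jX_C): Z₂ = −j8670 Ω
Parallel: Z = Z₁Z₂/(Z₁+Z₂), |Z| = 3176 Ω, ∠Z = 12.46°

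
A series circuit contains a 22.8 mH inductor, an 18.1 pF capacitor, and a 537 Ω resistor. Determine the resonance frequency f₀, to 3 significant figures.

ω₀ = 1/√(LC) = 1/√(0.0228 × 1.81e-11) = 1.557e+06 rad/s
f₀ = ω₀/(2π) = 248 kHz

248 kHz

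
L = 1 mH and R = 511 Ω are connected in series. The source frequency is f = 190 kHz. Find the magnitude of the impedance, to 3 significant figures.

1300 Ω

ω = 2πf = 1.194e+06 rad/s
X_L = ωL = 1190 Ω
Z = 511 + j1190 Ω
|Z| = √(511² + 1190²) = 1300 Ω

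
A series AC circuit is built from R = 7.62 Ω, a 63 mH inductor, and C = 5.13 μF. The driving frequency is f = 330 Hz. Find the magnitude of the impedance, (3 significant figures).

ω = 2πf = 2073 rad/s
X_L = ωL = 131 Ω
X_C = 1/(ωC) = 94.0 Ω
Net reactance X = X_L − X_C = 36.6 Ω
Z = 7.62 + j36.6 Ω
|Z| = √(7.62² + 36.6²) = 37.4 Ω

37.4 Ω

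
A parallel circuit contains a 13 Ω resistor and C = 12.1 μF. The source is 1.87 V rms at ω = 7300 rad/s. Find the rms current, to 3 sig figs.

X_C = 1/(ωC) = 11.3 Ω
Parallel: admittances add. Y = 1/R + jωC
Y = (0.0769 + j0.0883) S
|Y| = 0.117 S → |Z| = 1/|Y| = 8.54 Ω, ∠Z = −∠Y = -48.9°
I = V/|Z| = 1.87/8.54 = 219 mA

219 mA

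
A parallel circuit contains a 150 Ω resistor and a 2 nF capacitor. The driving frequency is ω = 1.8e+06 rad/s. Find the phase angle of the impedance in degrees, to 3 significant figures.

-28.4°

X_C = 1/(ωC) = 278 Ω
Parallel: admittances add. Y = 1/R + jωC
Y = (0.00667 + j0.00360) S
|Y| = 0.00758 S → |Z| = 1/|Y| = 132 Ω, ∠Z = −∠Y = -28.4°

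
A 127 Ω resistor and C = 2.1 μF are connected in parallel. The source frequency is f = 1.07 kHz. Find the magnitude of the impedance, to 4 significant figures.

ω = 2πf = 6723 rad/s
X_C = 1/(ωC) = 70.83 Ω
Parallel: admittances add. Y = 1/R + jωC
Y = (0.007874 + j0.01412) S
|Y| = 0.01617 S → |Z| = 1/|Y| = 61.86 Ω, ∠Z = −∠Y = -60.85°

61.86 Ω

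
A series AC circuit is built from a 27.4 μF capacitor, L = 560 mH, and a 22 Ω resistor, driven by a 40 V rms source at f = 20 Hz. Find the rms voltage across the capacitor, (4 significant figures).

52.53 V

ω = 2πf = 125.7 rad/s
X_L = ωL = 70.37 Ω
X_C = 1/(ωC) = 290.4 Ω
Net reactance X = X_L − X_C = -220.1 Ω
Z = 22.00 − j220.1 Ω
|Z| = √(22.00² + 220.1²) = 221.2 Ω
I = V/|Z| = 180.9 mA
V_C = I·|Z_C| = 0.1809 × 290.4 = 52.53 V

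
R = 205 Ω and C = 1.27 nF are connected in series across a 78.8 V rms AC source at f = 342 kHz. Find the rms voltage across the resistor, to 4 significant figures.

ω = 2πf = 2.149e+06 rad/s
X_C = 1/(ωC) = 366.4 Ω
Z = 205.0 − j366.4 Ω
|Z| = √(205.0² + 366.4²) = 419.9 Ω
I = V/|Z| = 187.7 mA
V_R = I·|Z_R| = 0.1877 × 205.0 = 38.47 V

38.47 V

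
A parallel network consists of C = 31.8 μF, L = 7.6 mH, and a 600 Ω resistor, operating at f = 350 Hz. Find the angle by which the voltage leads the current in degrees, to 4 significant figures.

ω = 2πf = 2199 rad/s
X_L = ωL = 16.71 Ω
X_C = 1/(ωC) = 14.30 Ω
Parallel: admittances add. Y = 1/R + 1/(jωL) + jωC
Y = (0.001667 + j0.01010) S
|Y| = 0.01024 S → |Z| = 1/|Y| = 97.70 Ω, ∠Z = −∠Y = -80.63°

-80.63°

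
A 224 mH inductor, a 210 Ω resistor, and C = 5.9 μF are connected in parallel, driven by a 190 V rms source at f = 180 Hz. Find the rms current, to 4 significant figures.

ω = 2πf = 1131 rad/s
X_L = ωL = 253.3 Ω
X_C = 1/(ωC) = 149.9 Ω
Parallel: admittances add. Y = 1/R + 1/(jωL) + jωC
Y = (0.004762 + j0.002725) S
|Y| = 0.005487 S → |Z| = 1/|Y| = 182.3 Ω, ∠Z = −∠Y = -29.78°
I = V/|Z| = 190/182.3 = 1.042 A

1.042 A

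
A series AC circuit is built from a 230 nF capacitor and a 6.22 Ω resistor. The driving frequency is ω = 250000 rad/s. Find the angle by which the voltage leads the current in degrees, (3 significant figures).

X_C = 1/(ωC) = 17.4 Ω
Z = 6.22 − j17.4 Ω
|Z| = √(6.22² + 17.4²) = 18.5 Ω
∠Z = arctan(-17.4/6.22) = -70.3°

-70.3°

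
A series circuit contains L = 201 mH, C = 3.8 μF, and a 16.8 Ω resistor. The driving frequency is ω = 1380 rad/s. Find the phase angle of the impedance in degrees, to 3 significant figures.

X_L = ωL = 277 Ω
X_C = 1/(ωC) = 191 Ω
Net reactance X = X_L − X_C = 86.7 Ω
Z = 16.8 + j86.7 Ω
|Z| = √(16.8² + 86.7²) = 88.3 Ω
∠Z = arctan(86.7/16.8) = 79.0°

79.0°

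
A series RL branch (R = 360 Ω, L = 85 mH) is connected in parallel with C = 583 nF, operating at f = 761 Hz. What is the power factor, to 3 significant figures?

ω = 2πf = 4782 rad/s
X_L = ωL = 406 Ω
X_C = 1/(ωC) = 359 Ω
Branch 1 (R+jX_L): Z₁ = 360 + j406 Ω, |Z₁| = 543 Ω
Branch 2 (−jX_C): Z₂ = −j359 Ω
Parallel: Z = Z₁Z₂/(Z₁+Z₂), |Z| = 536 Ω, ∠Z = -49.1°
cos φ = cos(-49.1°) = 0.655

0.655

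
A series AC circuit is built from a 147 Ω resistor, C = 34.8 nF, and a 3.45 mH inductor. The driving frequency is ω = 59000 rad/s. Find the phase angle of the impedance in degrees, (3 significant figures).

-62.6°

X_L = ωL = 204 Ω
X_C = 1/(ωC) = 487 Ω
Net reactance X = X_L − X_C = -283 Ω
Z = 147 − j283 Ω
|Z| = √(147² + 283²) = 319 Ω
∠Z = arctan(-283/147) = -62.6°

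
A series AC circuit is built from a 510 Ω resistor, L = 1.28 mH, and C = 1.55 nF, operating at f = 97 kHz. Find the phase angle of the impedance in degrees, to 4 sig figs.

-28.63°

ω = 2πf = 609500 rad/s
X_L = ωL = 780.1 Ω
X_C = 1/(ωC) = 1059 Ω
Net reactance X = X_L − X_C = -278.4 Ω
Z = 510.0 − j278.4 Ω
|Z| = √(510.0² + 278.4²) = 581.1 Ω
∠Z = arctan(-278.4/510.0) = -28.63°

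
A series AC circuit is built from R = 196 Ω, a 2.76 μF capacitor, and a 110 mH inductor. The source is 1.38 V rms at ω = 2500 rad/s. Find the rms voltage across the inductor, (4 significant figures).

1.613 V

X_L = ωL = 275.0 Ω
X_C = 1/(ωC) = 144.9 Ω
Net reactance X = X_L − X_C = 130.1 Ω
Z = 196.0 + j130.1 Ω
|Z| = √(196.0² + 130.1²) = 235.2 Ω
I = V/|Z| = 5.867 mA
V_L = I·|Z_L| = 0.005867 × 275.0 = 1.613 V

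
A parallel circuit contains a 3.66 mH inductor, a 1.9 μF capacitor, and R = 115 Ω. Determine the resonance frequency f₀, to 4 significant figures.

1.909 kHz

ω₀ = 1/√(LC) = 1/√(0.00366 × 1.9e-06) = 11990 rad/s
f₀ = ω₀/(2π) = 1.909 kHz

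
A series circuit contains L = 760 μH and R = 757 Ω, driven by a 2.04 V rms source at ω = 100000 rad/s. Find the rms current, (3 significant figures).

2.68 mA

X_L = ωL = 76.0 Ω
Z = 757 + j76.0 Ω
|Z| = √(757² + 76.0²) = 761 Ω
I = V/|Z| = 2.04/761 = 2.68 mA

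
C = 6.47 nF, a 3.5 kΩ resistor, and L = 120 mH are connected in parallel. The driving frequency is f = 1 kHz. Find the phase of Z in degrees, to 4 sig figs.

ω = 2πf = 6283 rad/s
X_L = ωL = 754.0 Ω
X_C = 1/(ωC) = 24600 Ω
Parallel: admittances add. Y = 1/R + 1/(jωL) + jωC
Y = (0.0002857 − j0.001286) S
|Y| = 0.001317 S → |Z| = 1/|Y| = 759.3 Ω, ∠Z = −∠Y = 77.47°

77.47°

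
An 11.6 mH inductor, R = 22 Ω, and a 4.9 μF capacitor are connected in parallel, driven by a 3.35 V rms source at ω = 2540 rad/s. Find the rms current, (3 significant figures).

168 mA

X_L = ωL = 29.5 Ω
X_C = 1/(ωC) = 80.3 Ω
Parallel: admittances add. Y = 1/R + 1/(jωL) + jωC
Y = (0.0455 − j0.0215) S
|Y| = 0.0503 S → |Z| = 1/|Y| = 19.9 Ω, ∠Z = −∠Y = 25.3°
I = V/|Z| = 3.35/19.9 = 168 mA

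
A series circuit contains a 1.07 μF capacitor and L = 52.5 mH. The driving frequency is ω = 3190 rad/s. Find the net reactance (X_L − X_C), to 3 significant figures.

X_L = ωL = 167 Ω
X_C = 1/(ωC) = 293 Ω
X = 167 − 293 = -125 Ω

-125 Ω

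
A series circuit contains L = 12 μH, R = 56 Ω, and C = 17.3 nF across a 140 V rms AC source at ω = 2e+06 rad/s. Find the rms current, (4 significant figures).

X_L = ωL = 24.00 Ω
X_C = 1/(ωC) = 28.90 Ω
Net reactance X = X_L − X_C = -4.902 Ω
Z = 56.00 − j4.902 Ω
|Z| = √(56.00² + 4.902²) = 56.21 Ω
I = V/|Z| = 140/56.21 = 2.490 A

2.490 A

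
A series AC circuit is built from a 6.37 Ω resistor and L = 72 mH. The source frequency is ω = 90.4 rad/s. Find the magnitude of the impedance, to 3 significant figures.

X_L = ωL = 6.51 Ω
Z = 6.37 + j6.51 Ω
|Z| = √(6.37² + 6.51²) = 9.11 Ω

9.11 Ω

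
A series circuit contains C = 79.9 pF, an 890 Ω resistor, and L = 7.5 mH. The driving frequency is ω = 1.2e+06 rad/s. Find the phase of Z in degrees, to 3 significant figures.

X_L = ωL = 9000 Ω
X_C = 1/(ωC) = 10400 Ω
Net reactance X = X_L − X_C = -1430 Ω
Z = 890 − j1430 Ω
|Z| = √(890² + 1430²) = 1680 Ω
∠Z = arctan(-1430/890) = -58.1°

-58.1°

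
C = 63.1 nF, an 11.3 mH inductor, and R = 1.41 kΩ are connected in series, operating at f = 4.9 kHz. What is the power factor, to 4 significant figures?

0.9931

ω = 2πf = 30790 rad/s
X_L = ωL = 347.9 Ω
X_C = 1/(ωC) = 514.7 Ω
Net reactance X = X_L − X_C = -166.8 Ω
Z = 1410 − j166.8 Ω
|Z| = √(1410² + 166.8²) = 1420 Ω
∠Z = arctan(-166.8/1410) = -6.749°
cos φ = cos(-6.749°) = 0.9931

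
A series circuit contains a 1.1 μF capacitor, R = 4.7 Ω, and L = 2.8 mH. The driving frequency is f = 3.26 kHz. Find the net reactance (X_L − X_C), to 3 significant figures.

ω = 2πf = 20480 rad/s
X_L = ωL = 57.4 Ω
X_C = 1/(ωC) = 44.4 Ω
X = 57.4 − 44.4 = 13.0 Ω

13.0 Ω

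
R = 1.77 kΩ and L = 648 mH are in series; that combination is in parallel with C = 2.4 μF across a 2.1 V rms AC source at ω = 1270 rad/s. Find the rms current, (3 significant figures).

X_L = ωL = 823 Ω
X_C = 1/(ωC) = 328 Ω
Branch 1 (R+jX_L): Z₁ = 1770 + j823 Ω, |Z₁| = 1950 Ω
Branch 2 (−jX_C): Z₂ = −j328 Ω
Parallel: Z = Z₁Z₂/(Z₁+Z₂), |Z| = 348 Ω, ∠Z = -80.7°
I = V/|Z| = 2.1/348 = 6.03 mA

6.03 mA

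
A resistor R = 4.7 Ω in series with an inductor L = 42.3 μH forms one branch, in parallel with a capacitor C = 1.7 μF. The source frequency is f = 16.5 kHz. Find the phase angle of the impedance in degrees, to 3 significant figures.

ω = 2πf = 103700 rad/s
X_L = ωL = 4.39 Ω
X_C = 1/(ωC) = 5.67 Ω
Branch 1 (R+jX_L): Z₁ = 4.70 + j4.39 Ω, |Z₁| = 6.43 Ω
Branch 2 (−jX_C): Z₂ = −j5.67 Ω
Parallel: Z = Z₁Z₂/(Z₁+Z₂), |Z| = 7.48 Ω, ∠Z = -31.7°

-31.7°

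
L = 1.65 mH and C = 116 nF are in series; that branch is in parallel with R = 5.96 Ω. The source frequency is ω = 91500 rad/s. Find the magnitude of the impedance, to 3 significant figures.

5.93 Ω

X_L = ωL = 151 Ω
X_C = 1/(ωC) = 94.2 Ω
Branch 1: Z₁ = R = 5.96 Ω
Branch 2 (series LC): Z₂ = j(X_L − X_C) = j56.8 Ω
Parallel: Z = Z₁Z₂/(Z₁+Z₂), |Z| = 5.93 Ω, ∠Z = 5.99°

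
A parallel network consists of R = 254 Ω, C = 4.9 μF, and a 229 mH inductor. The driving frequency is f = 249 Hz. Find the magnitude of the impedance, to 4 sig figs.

159.6 Ω

ω = 2πf = 1565 rad/s
X_L = ωL = 358.3 Ω
X_C = 1/(ωC) = 130.4 Ω
Parallel: admittances add. Y = 1/R + 1/(jωL) + jωC
Y = (0.003937 + j0.004875) S
|Y| = 0.006266 S → |Z| = 1/|Y| = 159.6 Ω, ∠Z = −∠Y = -51.08°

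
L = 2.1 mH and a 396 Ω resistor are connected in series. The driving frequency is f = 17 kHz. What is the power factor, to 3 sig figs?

0.870

ω = 2πf = 106800 rad/s
X_L = ωL = 224 Ω
Z = 396 + j224 Ω
|Z| = √(396² + 224²) = 455 Ω
∠Z = arctan(224/396) = 29.5°
cos φ = cos(29.5°) = 0.870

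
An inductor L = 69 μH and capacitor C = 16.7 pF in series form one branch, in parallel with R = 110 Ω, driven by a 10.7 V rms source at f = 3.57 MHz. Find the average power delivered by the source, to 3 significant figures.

ω = 2πf = 2.243e+07 rad/s
X_L = ωL = 1550 Ω
X_C = 1/(ωC) = 2670 Ω
Branch 1: Z₁ = R = 110 Ω
Branch 2 (series LC): Z₂ = j(X_L − X_C) = −j1120 Ω
Parallel: Z = Z₁Z₂/(Z₁+Z₂), |Z| = 109 Ω, ∠Z = -5.60°
I = V/|Z| = 97.7 mA
P = VI cos φ = 10.7 × 0.0977 × cos(-5.60°) = 1.04 W

1.04 W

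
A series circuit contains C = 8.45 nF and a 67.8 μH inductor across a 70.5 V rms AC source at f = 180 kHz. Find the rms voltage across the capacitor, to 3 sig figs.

ω = 2πf = 1.131e+06 rad/s
X_L = ωL = 76.7 Ω
X_C = 1/(ωC) = 105 Ω
Net reactance X = X_L − X_C = -28.0 Ω
Z = − j28.0 Ω
|Z| = √(0² + 28.0²) = 28.0 Ω
I = V/|Z| = 2.52 A
V_C = I·|Z_C| = 2.52 × 105 = 264 V

264 V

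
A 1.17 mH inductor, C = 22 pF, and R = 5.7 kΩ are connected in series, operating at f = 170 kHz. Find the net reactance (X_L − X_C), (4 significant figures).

ω = 2πf = 1.068e+06 rad/s
X_L = ωL = 1250 Ω
X_C = 1/(ωC) = 42550 Ω
X = 1250 − 42550 = -41310 Ω

-41310 Ω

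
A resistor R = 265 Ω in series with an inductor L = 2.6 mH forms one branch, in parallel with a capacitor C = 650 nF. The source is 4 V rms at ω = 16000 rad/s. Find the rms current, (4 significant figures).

X_L = ωL = 41.60 Ω
X_C = 1/(ωC) = 96.15 Ω
Branch 1 (R+jX_L): Z₁ = 265.0 + j41.60 Ω, |Z₁| = 268.2 Ω
Branch 2 (−jX_C): Z₂ = −j96.15 Ω
Parallel: Z = Z₁Z₂/(Z₁+Z₂), |Z| = 95.33 Ω, ∠Z = -69.45°
I = V/|Z| = 4/95.33 = 41.96 mA

41.96 mA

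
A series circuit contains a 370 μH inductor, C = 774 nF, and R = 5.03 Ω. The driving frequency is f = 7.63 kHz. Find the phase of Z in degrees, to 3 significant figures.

-61.4°

ω = 2πf = 47940 rad/s
X_L = ωL = 17.7 Ω
X_C = 1/(ωC) = 26.9 Ω
Net reactance X = X_L − X_C = -9.21 Ω
Z = 5.03 − j9.21 Ω
|Z| = √(5.03² + 9.21²) = 10.5 Ω
∠Z = arctan(-9.21/5.03) = -61.4°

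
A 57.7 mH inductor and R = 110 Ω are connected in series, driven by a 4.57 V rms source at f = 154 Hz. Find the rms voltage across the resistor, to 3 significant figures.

4.08 V

ω = 2πf = 967.6 rad/s
X_L = ωL = 55.8 Ω
Z = 110 + j55.8 Ω
|Z| = √(110² + 55.8²) = 123 Ω
I = V/|Z| = 37.0 mA
V_R = I·|Z_R| = 0.0370 × 110 = 4.08 V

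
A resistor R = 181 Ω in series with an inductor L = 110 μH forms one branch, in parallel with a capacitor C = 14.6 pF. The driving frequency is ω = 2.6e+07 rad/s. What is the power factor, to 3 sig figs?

X_L = ωL = 2860 Ω
X_C = 1/(ωC) = 2630 Ω
Branch 1 (R+jX_L): Z₁ = 181 + j2860 Ω, |Z₁| = 2870 Ω
Branch 2 (−jX_C): Z₂ = −j2630 Ω
Parallel: Z = Z₁Z₂/(Z₁+Z₂), |Z| = 26100 Ω, ∠Z = -54.9°
cos φ = cos(-54.9°) = 0.575

0.575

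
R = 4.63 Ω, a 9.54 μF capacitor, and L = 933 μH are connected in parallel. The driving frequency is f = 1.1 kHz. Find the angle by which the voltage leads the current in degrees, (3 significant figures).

22.4°

ω = 2πf = 6912 rad/s
X_L = ωL = 6.45 Ω
X_C = 1/(ωC) = 15.2 Ω
Parallel: admittances add. Y = 1/R + 1/(jωL) + jωC
Y = (0.216 − j0.0891) S
|Y| = 0.234 S → |Z| = 1/|Y| = 4.28 Ω, ∠Z = −∠Y = 22.4°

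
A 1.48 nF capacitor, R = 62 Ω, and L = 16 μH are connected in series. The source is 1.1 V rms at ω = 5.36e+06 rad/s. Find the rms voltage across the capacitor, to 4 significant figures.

1.875 V

X_L = ωL = 85.76 Ω
X_C = 1/(ωC) = 126.1 Ω
Net reactance X = X_L − X_C = -40.30 Ω
Z = 62.00 − j40.30 Ω
|Z| = √(62.00² + 40.30²) = 73.95 Ω
I = V/|Z| = 14.88 mA
V_C = I·|Z_C| = 0.01488 × 126.1 = 1.875 V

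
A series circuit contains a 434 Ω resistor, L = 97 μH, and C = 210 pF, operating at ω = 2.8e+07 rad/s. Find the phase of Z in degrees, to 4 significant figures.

80.33°

X_L = ωL = 2716 Ω
X_C = 1/(ωC) = 170.1 Ω
Net reactance X = X_L − X_C = 2546 Ω
Z = 434.0 + j2546 Ω
|Z| = √(434.0² + 2546²) = 2583 Ω
∠Z = arctan(2546/434.0) = 80.33°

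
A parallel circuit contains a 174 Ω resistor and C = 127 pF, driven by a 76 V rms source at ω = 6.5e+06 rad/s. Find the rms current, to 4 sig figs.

X_C = 1/(ωC) = 1211 Ω
Parallel: admittances add. Y = 1/R + jωC
Y = (0.005747 + j0.0008255) S
|Y| = 0.005806 S → |Z| = 1/|Y| = 172.2 Ω, ∠Z = −∠Y = -8.174°
I = V/|Z| = 76/172.2 = 441.3 mA

441.3 mA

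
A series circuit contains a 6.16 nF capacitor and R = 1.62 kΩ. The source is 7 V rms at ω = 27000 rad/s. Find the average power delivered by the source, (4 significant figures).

2.047 mW

X_C = 1/(ωC) = 6013 Ω
Z = 1620 − j6013 Ω
|Z| = √(1620² + 6013²) = 6227 Ω
∠Z = arctan(-6013/1620) = -74.92°
I = V/|Z| = 1.124 mA
P = VI cos φ = 7 × 0.001124 × cos(-74.92°) = 2.047 mW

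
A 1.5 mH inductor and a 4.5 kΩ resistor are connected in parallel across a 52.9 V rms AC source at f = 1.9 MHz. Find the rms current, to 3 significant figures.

12.1 mA

ω = 2πf = 1.194e+07 rad/s
X_L = ωL = 17900 Ω
Parallel: admittances add. Y = 1/R + 1/(jωL)
Y = (0.000222 − j5.58e-05) S
|Y| = 0.000229 S → |Z| = 1/|Y| = 4360 Ω, ∠Z = −∠Y = 14.1°
I = V/|Z| = 52.9/4360 = 12.1 mA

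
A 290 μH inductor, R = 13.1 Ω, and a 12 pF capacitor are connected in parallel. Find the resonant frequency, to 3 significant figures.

2.70 MHz

ω₀ = 1/√(LC) = 1/√(0.00029 × 1.2e-11) = 1.695e+07 rad/s
f₀ = ω₀/(2π) = 2.70 MHz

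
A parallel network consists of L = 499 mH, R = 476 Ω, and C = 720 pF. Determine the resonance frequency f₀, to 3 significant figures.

8.40 kHz

ω₀ = 1/√(LC) = 1/√(0.499 × 7.2e-10) = 52760 rad/s
f₀ = ω₀/(2π) = 8.40 kHz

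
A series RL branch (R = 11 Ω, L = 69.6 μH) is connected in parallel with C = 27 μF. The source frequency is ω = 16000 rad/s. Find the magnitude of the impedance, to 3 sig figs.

X_L = ωL = 1.11 Ω
X_C = 1/(ωC) = 2.31 Ω
Branch 1 (R+jX_L): Z₁ = 11.0 + j1.11 Ω, |Z₁| = 11.1 Ω
Branch 2 (−jX_C): Z₂ = −j2.31 Ω
Parallel: Z = Z₁Z₂/(Z₁+Z₂), |Z| = 2.31 Ω, ∠Z = -78.0°

2.31 Ω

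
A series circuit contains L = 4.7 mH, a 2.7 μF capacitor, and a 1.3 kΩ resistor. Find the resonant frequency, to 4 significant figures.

1.413 kHz

ω₀ = 1/√(LC) = 1/√(0.0047 × 2.7e-06) = 8877 rad/s
f₀ = ω₀/(2π) = 1.413 kHz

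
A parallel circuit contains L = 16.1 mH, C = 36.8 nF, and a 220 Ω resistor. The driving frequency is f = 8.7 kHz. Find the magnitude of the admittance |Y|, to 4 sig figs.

ω = 2πf = 54660 rad/s
X_L = ωL = 880.1 Ω
X_C = 1/(ωC) = 497.1 Ω
Parallel: admittances add. Y = 1/R + 1/(jωL) + jωC
Y = (0.004545 + j0.0008754) S
|Y| = 0.004629 S → |Z| = 1/|Y| = 216.0 Ω, ∠Z = −∠Y = -10.90°

4.629 mS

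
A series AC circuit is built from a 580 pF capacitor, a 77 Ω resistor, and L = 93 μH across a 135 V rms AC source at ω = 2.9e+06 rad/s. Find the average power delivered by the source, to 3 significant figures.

X_L = ωL = 270 Ω
X_C = 1/(ωC) = 595 Ω
Net reactance X = X_L − X_C = -325 Ω
Z = 77.0 − j325 Ω
|Z| = √(77.0² + 325²) = 334 Ω
∠Z = arctan(-325/77.0) = -76.7°
I = V/|Z| = 404 mA
P = VI cos φ = 135 × 0.404 × cos(-76.7°) = 12.6 W

12.6 W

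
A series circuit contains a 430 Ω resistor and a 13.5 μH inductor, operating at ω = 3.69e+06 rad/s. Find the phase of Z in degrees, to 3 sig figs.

X_L = ωL = 49.8 Ω
Z = 430 + j49.8 Ω
|Z| = √(430² + 49.8²) = 433 Ω
∠Z = arctan(49.8/430) = 6.61°

6.61°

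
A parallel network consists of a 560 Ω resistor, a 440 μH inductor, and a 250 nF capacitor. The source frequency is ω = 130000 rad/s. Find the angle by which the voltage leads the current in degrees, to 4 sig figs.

-83.22°

X_L = ωL = 57.20 Ω
X_C = 1/(ωC) = 30.77 Ω
Parallel: admittances add. Y = 1/R + 1/(jωL) + jωC
Y = (0.001786 + j0.01502) S
|Y| = 0.01512 S → |Z| = 1/|Y| = 66.12 Ω, ∠Z = −∠Y = -83.22°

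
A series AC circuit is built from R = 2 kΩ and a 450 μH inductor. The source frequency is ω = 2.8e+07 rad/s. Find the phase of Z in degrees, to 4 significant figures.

X_L = ωL = 12600 Ω
Z = 2000 + j12600 Ω
|Z| = √(2000² + 12600²) = 12760 Ω
∠Z = arctan(12600/2000) = 80.98°

80.98°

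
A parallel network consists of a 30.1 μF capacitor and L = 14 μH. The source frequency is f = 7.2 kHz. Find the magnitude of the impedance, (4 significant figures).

ω = 2πf = 45240 rad/s
X_L = ωL = 0.6333 Ω
X_C = 1/(ωC) = 0.7344 Ω
Parallel: admittances add. Y = 1/(jωL) + jωC
Y = (0 − j0.2172) S
|Y| = 0.2172 S → |Z| = 1/|Y| = 4.603 Ω, ∠Z = −∠Y = 90.00°

4.603 Ω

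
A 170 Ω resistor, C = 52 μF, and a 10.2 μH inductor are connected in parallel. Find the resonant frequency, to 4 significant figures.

6.911 kHz

ω₀ = 1/√(LC) = 1/√(1.02e-05 × 5.2e-05) = 43420 rad/s
f₀ = ω₀/(2π) = 6.911 kHz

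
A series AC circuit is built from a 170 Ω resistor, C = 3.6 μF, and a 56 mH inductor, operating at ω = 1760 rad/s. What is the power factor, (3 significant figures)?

0.944

X_L = ωL = 98.6 Ω
X_C = 1/(ωC) = 158 Ω
Net reactance X = X_L − X_C = -59.3 Ω
Z = 170 − j59.3 Ω
|Z| = √(170² + 59.3²) = 180 Ω
∠Z = arctan(-59.3/170) = -19.2°
cos φ = cos(-19.2°) = 0.944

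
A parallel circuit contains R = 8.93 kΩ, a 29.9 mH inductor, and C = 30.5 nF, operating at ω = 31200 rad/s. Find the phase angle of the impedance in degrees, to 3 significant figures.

47.1°

X_L = ωL = 933 Ω
X_C = 1/(ωC) = 1050 Ω
Parallel: admittances add. Y = 1/R + 1/(jωL) + jωC
Y = (0.000112 − j0.000120) S
|Y| = 0.000164 S → |Z| = 1/|Y| = 6080 Ω, ∠Z = −∠Y = 47.1°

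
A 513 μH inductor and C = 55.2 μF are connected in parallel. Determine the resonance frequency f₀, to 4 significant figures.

945.8 Hz

ω₀ = 1/√(LC) = 1/√(0.000513 × 5.52e-05) = 5943 rad/s
f₀ = ω₀/(2π) = 945.8 Hz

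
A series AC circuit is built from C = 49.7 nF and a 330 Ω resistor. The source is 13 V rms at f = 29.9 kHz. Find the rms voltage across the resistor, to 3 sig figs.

ω = 2πf = 187900 rad/s
X_C = 1/(ωC) = 107 Ω
Z = 330 − j107 Ω
|Z| = √(330² + 107²) = 347 Ω
I = V/|Z| = 37.5 mA
V_R = I·|Z_R| = 0.0375 × 330 = 12.4 V

12.4 V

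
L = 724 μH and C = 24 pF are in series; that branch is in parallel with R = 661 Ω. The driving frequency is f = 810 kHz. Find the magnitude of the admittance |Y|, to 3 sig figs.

ω = 2πf = 5.089e+06 rad/s
X_L = ωL = 3680 Ω
X_C = 1/(ωC) = 8190 Ω
Branch 1: Z₁ = R = 661 Ω
Branch 2 (series LC): Z₂ = j(X_L − X_C) = −j4500 Ω
Parallel: Z = Z₁Z₂/(Z₁+Z₂), |Z| = 654 Ω, ∠Z = -8.35°
|Y| = 1/|Z| = 1.53 mS

1.53 mS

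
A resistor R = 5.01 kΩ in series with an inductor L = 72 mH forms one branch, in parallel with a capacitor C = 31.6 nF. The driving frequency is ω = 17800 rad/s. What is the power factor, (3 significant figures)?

X_L = ωL = 1280 Ω
X_C = 1/(ωC) = 1780 Ω
Branch 1 (R+jX_L): Z₁ = 5010 + j1280 Ω, |Z₁| = 5170 Ω
Branch 2 (−jX_C): Z₂ = −j1780 Ω
Parallel: Z = Z₁Z₂/(Z₁+Z₂), |Z| = 1830 Ω, ∠Z = -70.0°
cos φ = cos(-70.0°) = 0.342

0.342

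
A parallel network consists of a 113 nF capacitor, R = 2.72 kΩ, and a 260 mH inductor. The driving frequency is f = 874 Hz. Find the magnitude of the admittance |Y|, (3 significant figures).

376 μS

ω = 2πf = 5492 rad/s
X_L = ωL = 1430 Ω
X_C = 1/(ωC) = 1610 Ω
Parallel: admittances add. Y = 1/R + 1/(jωL) + jωC
Y = (0.000368 − j7.98e-05) S
|Y| = 0.000376 S → |Z| = 1/|Y| = 2660 Ω, ∠Z = −∠Y = 12.3°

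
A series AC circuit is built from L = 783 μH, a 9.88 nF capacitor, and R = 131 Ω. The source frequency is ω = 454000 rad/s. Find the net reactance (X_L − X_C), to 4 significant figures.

X_L = ωL = 355.5 Ω
X_C = 1/(ωC) = 222.9 Ω
X = 355.5 − 222.9 = 132.5 Ω

132.5 Ω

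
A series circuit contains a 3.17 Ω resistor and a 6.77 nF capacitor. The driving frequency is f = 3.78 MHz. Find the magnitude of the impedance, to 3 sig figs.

6.98 Ω

ω = 2πf = 2.375e+07 rad/s
X_C = 1/(ωC) = 6.22 Ω
Z = 3.17 − j6.22 Ω
|Z| = √(3.17² + 6.22²) = 6.98 Ω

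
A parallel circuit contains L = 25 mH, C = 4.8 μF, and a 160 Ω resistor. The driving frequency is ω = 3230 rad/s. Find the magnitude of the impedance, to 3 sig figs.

X_L = ωL = 80.8 Ω
X_C = 1/(ωC) = 64.5 Ω
Parallel: admittances add. Y = 1/R + 1/(jωL) + jωC
Y = (0.00625 + j0.00312) S
|Y| = 0.00699 S → |Z| = 1/|Y| = 143 Ω, ∠Z = −∠Y = -26.5°

143 Ω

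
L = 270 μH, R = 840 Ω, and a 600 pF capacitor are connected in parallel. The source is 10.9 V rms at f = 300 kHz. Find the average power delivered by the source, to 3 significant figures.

ω = 2πf = 1.885e+06 rad/s
X_L = ωL = 509 Ω
X_C = 1/(ωC) = 884 Ω
Parallel: admittances add. Y = 1/R + 1/(jωL) + jωC
Y = (0.00119 − j0.000834) S
|Y| = 0.00145 S → |Z| = 1/|Y| = 688 Ω, ∠Z = −∠Y = 35.0°
I = V/|Z| = 15.8 mA
P = VI cos φ = 10.9 × 0.0158 × cos(35.0°) = 141 mW

141 mW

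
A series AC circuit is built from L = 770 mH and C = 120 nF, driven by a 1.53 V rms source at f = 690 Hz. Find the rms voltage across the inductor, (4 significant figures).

3.607 V

ω = 2πf = 4335 rad/s
X_L = ωL = 3338 Ω
X_C = 1/(ωC) = 1922 Ω
Net reactance X = X_L − X_C = 1416 Ω
Z = j1416 Ω
|Z| = √(0² + 1416²) = 1416 Ω
I = V/|Z| = 1.080 mA
V_L = I·|Z_L| = 0.001080 × 3338 = 3.607 V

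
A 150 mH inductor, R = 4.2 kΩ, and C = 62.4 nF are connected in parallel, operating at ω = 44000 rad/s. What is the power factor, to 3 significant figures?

X_L = ωL = 6600 Ω
X_C = 1/(ωC) = 364 Ω
Parallel: admittances add. Y = 1/R + 1/(jωL) + jωC
Y = (0.000238 + j0.00259) S
|Y| = 0.00260 S → |Z| = 1/|Y| = 384 Ω, ∠Z = −∠Y = -84.8°
cos φ = cos(-84.8°) = 0.0914

0.0914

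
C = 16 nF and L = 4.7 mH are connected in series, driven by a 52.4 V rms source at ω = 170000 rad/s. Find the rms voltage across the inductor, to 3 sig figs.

97.1 V

X_L = ωL = 799 Ω
X_C = 1/(ωC) = 368 Ω
Net reactance X = X_L − X_C = 431 Ω
Z = j431 Ω
|Z| = √(0² + 431²) = 431 Ω
I = V/|Z| = 121 mA
V_L = I·|Z_L| = 0.121 × 799 = 97.1 V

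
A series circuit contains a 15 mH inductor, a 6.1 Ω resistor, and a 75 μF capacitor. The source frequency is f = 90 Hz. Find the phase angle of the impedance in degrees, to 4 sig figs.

-68.00°

ω = 2πf = 565.5 rad/s
X_L = ωL = 8.482 Ω
X_C = 1/(ωC) = 23.58 Ω
Net reactance X = X_L − X_C = -15.10 Ω
Z = 6.100 − j15.10 Ω
|Z| = √(6.100² + 15.10²) = 16.28 Ω
∠Z = arctan(-15.10/6.100) = -68.00°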